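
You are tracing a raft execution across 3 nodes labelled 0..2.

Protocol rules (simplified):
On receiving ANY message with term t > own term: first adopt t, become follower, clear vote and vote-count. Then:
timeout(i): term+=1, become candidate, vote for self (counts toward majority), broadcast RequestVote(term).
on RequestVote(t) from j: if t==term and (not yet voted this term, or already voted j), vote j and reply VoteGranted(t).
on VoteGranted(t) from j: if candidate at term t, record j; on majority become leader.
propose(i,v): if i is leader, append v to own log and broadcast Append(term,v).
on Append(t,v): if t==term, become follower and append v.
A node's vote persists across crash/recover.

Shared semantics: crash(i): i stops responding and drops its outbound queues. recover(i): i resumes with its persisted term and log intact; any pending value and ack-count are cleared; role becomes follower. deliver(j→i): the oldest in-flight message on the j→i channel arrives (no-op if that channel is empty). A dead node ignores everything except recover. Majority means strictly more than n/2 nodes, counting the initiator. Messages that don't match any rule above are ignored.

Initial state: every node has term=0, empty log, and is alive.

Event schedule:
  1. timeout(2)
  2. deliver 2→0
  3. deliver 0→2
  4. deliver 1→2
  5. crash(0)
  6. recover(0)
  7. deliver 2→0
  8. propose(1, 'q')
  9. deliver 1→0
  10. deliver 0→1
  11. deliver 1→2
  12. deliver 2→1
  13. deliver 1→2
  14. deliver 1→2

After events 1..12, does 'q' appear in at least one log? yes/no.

after 1 — timeout(2): n2:cand/t1/[-]
after 2 — deliver 2→0: n0:foll/t1/[-]
after 3 — deliver 0→2: n2:lead/t1/[-]
after 4 — deliver 1→2: ·
after 5 — crash(0): n0:✗foll/t1/[-]
after 6 — recover(0): n0:foll/t1/[-]
after 7 — deliver 2→0: ·
after 8 — propose(1,'q'): ·
after 9 — deliver 1→0: ·
after 10 — deliver 0→1: ·
after 11 — deliver 1→2: ·
after 12 — deliver 2→1: n1:foll/t1/[-]

no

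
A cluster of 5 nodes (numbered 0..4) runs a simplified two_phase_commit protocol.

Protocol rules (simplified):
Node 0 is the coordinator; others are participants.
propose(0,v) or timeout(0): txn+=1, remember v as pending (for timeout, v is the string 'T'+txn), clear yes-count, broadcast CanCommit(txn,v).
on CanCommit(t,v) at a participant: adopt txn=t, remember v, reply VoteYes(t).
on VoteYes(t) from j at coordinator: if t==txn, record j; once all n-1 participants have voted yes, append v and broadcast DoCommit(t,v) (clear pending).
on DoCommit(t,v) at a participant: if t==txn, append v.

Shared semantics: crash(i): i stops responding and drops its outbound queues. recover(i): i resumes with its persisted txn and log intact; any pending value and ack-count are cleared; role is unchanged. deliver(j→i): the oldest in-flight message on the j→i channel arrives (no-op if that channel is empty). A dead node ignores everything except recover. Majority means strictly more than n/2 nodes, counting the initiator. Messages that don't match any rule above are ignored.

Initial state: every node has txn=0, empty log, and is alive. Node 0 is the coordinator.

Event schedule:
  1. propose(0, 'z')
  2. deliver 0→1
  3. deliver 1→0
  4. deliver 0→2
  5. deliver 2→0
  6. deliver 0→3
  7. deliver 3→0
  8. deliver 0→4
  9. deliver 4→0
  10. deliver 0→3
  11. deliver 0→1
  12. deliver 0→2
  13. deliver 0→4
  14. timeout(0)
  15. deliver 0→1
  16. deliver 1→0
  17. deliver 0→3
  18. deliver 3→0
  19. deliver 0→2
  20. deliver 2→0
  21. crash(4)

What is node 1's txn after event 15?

e1 propose(0,'z'): 0[coor,t=1,-]
e2 deliver 0→1: 1[part,t=1,-]
e3 deliver 1→0: ·
e4 deliver 0→2: 2[part,t=1,-]
e5 deliver 2→0: ·
e6 deliver 0→3: 3[part,t=1,-]
e7 deliver 3→0: ·
e8 deliver 0→4: 4[part,t=1,-]
e9 deliver 4→0: 0[coor,t=1,z]
e10 deliver 0→3: 3[part,t=1,z]
e11 deliver 0→1: 1[part,t=1,z]
e12 deliver 0→2: 2[part,t=1,z]
e13 deliver 0→4: 4[part,t=1,z]
e14 timeout(0): 0[coor,t=2,z]
e15 deliver 0→1: 1[part,t=2,z]

2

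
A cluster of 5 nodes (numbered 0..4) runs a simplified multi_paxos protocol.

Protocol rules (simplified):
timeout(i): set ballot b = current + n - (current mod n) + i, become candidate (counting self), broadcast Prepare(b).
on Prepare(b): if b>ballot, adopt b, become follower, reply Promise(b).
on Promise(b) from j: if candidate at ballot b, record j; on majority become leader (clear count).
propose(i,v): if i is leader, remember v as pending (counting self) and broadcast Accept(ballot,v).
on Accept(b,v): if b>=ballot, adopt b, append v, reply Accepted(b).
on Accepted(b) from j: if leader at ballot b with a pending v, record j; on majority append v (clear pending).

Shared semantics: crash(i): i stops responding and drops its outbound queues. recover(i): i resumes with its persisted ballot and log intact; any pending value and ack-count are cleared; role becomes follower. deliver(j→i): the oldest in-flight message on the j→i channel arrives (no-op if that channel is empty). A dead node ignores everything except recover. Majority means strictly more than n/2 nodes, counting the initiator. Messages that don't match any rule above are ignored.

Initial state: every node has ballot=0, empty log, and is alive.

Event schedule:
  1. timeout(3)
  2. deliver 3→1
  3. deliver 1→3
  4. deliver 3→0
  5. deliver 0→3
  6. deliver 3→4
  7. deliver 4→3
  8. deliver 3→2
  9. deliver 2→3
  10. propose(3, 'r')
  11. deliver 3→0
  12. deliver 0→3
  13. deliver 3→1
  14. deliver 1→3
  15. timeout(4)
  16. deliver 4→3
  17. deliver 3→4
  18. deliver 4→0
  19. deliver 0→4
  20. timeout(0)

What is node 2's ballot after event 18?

8

step 1 timeout(3): 3={cand,b=8,log=-}
step 2 deliver 3→1: 1={foll,b=8,log=-}
step 3 deliver 1→3: —
step 4 deliver 3→0: 0={foll,b=8,log=-}
step 5 deliver 0→3: 3={lead,b=8,log=-}
step 6 deliver 3→4: 4={foll,b=8,log=-}
step 7 deliver 4→3: —
step 8 deliver 3→2: 2={foll,b=8,log=-}
step 9 deliver 2→3: —
step 10 propose(3,'r'): —
step 11 deliver 3→0: 0={foll,b=8,log=r}
step 12 deliver 0→3: —
step 13 deliver 3→1: 1={foll,b=8,log=r}
step 14 deliver 1→3: 3={lead,b=8,log=r}
step 15 timeout(4): 4={cand,b=14,log=-}
step 16 deliver 4→3: 3={foll,b=14,log=r}
step 17 deliver 3→4: —
step 18 deliver 4→0: 0={foll,b=14,log=r}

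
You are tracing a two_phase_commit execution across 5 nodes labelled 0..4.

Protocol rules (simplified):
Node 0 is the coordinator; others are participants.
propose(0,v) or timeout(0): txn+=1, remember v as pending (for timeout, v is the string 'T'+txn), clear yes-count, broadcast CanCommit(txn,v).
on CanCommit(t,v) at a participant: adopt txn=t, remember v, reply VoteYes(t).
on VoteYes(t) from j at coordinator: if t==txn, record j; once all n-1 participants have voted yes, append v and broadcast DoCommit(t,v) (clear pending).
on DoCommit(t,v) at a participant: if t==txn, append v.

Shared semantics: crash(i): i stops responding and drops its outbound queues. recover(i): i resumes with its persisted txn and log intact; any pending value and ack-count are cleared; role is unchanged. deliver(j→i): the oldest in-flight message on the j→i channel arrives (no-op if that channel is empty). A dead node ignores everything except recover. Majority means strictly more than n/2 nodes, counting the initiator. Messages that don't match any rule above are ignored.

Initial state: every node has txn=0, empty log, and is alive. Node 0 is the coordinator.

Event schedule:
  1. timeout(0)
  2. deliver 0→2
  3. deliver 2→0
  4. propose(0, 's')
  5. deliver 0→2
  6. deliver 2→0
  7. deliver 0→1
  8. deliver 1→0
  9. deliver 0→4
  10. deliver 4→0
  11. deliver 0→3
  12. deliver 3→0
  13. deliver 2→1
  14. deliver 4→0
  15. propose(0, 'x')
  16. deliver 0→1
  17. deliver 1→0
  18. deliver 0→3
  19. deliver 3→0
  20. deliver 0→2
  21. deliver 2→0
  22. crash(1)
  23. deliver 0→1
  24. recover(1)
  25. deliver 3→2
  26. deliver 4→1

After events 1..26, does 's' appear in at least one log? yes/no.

e1 timeout(0): 0[coor,t=1,-]
e2 deliver 0→2: 2[part,t=1,-]
e3 deliver 2→0: ·
e4 propose(0,'s'): 0[coor,t=2,-]
e5 deliver 0→2: 2[part,t=2,-]
e6 deliver 2→0: ·
e7 deliver 0→1: 1[part,t=1,-]
e8 deliver 1→0: ·
e9 deliver 0→4: 4[part,t=1,-]
e10 deliver 4→0: ·
e11 deliver 0→3: 3[part,t=1,-]
e12 deliver 3→0: ·
e13 deliver 2→1: ·
e14 deliver 4→0: ·
e15 propose(0,'x'): 0[coor,t=3,-]
e16 deliver 0→1: 1[part,t=2,-]
e17 deliver 1→0: ·
e18 deliver 0→3: 3[part,t=2,-]
e19 deliver 3→0: ·
e20 deliver 0→2: 2[part,t=3,-]
e21 deliver 2→0: ·
e22 crash(1): 1[✗part,t=2,-]
e23 deliver 0→1: ·
e24 recover(1): 1[part,t=2,-]
e25 deliver 3→2: ·
e26 deliver 4→1: ·

no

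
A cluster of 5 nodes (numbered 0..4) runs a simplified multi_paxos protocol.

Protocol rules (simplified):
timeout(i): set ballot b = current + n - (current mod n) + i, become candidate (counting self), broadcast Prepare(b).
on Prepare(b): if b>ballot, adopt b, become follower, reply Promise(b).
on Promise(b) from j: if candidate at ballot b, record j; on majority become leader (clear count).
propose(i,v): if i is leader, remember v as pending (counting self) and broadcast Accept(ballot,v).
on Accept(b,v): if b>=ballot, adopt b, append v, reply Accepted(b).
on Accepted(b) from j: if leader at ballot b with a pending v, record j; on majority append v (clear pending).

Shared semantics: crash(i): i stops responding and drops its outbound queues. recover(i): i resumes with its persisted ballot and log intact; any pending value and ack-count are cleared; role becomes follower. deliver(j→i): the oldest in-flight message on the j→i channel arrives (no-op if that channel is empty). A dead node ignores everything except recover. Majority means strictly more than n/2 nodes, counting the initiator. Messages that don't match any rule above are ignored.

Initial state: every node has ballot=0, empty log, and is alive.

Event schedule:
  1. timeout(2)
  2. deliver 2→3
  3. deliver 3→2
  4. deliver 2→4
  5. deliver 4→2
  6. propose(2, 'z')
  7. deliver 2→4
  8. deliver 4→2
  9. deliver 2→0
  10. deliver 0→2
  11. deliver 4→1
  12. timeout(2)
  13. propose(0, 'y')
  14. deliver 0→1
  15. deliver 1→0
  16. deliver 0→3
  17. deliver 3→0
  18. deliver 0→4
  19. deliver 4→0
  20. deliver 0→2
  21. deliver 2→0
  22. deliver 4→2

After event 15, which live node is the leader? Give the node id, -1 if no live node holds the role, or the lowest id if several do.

e1 timeout(2): 2[cand,b=7,-]
e2 deliver 2→3: 3[foll,b=7,-]
e3 deliver 3→2: ·
e4 deliver 2→4: 4[foll,b=7,-]
e5 deliver 4→2: 2[lead,b=7,-]
e6 propose(2,'z'): ·
e7 deliver 2→4: 4[foll,b=7,z]
e8 deliver 4→2: ·
e9 deliver 2→0: 0[foll,b=7,-]
e10 deliver 0→2: ·
e11 deliver 4→1: ·
e12 timeout(2): 2[cand,b=12,-]
e13 propose(0,'y'): ·
e14 deliver 0→1: ·
e15 deliver 1→0: ·

-1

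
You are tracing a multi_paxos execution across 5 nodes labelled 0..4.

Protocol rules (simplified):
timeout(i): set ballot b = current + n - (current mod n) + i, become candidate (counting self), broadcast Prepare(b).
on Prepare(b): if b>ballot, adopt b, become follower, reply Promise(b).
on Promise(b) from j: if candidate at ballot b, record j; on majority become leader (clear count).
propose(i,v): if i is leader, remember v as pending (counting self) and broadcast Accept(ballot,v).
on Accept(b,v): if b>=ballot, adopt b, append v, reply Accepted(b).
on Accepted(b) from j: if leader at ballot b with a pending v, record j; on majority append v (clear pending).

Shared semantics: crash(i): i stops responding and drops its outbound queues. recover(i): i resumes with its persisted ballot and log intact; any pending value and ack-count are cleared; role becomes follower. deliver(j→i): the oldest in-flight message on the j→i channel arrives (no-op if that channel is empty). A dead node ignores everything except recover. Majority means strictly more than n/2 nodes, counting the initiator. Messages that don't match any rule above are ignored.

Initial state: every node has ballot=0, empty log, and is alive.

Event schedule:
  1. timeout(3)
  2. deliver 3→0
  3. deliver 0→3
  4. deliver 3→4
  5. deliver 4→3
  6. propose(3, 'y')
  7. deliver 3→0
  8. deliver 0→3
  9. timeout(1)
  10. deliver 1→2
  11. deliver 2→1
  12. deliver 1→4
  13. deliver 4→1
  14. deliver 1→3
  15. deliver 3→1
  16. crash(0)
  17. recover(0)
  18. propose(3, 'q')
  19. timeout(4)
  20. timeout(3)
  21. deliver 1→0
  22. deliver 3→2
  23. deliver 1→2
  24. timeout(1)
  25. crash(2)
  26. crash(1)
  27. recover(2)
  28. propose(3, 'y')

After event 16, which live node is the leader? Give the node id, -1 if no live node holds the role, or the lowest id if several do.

3

after 1 — timeout(3): n3:cand/b8/[-]
after 2 — deliver 3→0: n0:foll/b8/[-]
after 3 — deliver 0→3: ·
after 4 — deliver 3→4: n4:foll/b8/[-]
after 5 — deliver 4→3: n3:lead/b8/[-]
after 6 — propose(3,'y'): ·
after 7 — deliver 3→0: n0:foll/b8/[y]
after 8 — deliver 0→3: ·
after 9 — timeout(1): n1:cand/b6/[-]
after 10 — deliver 1→2: n2:foll/b6/[-]
after 11 — deliver 2→1: ·
after 12 — deliver 1→4: ·
after 13 — deliver 4→1: ·
after 14 — deliver 1→3: ·
after 15 — deliver 3→1: n1:foll/b8/[-]
after 16 — crash(0): n0:✗foll/b8/[y]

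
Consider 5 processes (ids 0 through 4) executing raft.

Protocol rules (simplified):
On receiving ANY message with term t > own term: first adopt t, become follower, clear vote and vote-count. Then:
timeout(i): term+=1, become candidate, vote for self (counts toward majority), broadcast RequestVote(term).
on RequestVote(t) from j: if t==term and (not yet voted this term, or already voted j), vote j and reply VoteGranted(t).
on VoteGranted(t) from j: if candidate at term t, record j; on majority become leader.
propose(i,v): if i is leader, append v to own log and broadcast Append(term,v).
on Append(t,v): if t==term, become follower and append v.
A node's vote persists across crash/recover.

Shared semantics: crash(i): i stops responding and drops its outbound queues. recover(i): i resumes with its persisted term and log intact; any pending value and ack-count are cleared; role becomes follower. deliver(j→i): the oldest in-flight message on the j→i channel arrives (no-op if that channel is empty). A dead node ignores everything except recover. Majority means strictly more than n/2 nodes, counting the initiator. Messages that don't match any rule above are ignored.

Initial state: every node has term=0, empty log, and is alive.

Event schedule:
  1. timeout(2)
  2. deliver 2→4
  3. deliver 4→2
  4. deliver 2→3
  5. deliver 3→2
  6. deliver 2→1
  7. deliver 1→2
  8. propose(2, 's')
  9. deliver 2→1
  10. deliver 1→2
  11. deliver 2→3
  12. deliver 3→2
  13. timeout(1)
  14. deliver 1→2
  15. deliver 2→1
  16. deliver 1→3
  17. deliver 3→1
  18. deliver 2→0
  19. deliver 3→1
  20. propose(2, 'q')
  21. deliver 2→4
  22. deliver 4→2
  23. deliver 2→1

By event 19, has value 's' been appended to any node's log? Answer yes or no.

after 1 — timeout(2): n2:cand/t1/[-]
after 2 — deliver 2→4: n4:foll/t1/[-]
after 3 — deliver 4→2: ·
after 4 — deliver 2→3: n3:foll/t1/[-]
after 5 — deliver 3→2: n2:lead/t1/[-]
after 6 — deliver 2→1: n1:foll/t1/[-]
after 7 — deliver 1→2: ·
after 8 — propose(2,'s'): n2:lead/t1/[s]
after 9 — deliver 2→1: n1:foll/t1/[s]
after 10 — deliver 1→2: ·
after 11 — deliver 2→3: n3:foll/t1/[s]
after 12 — deliver 3→2: ·
after 13 — timeout(1): n1:cand/t2/[s]
after 14 — deliver 1→2: n2:foll/t2/[s]
after 15 — deliver 2→1: ·
after 16 — deliver 1→3: n3:foll/t2/[s]
after 17 — deliver 3→1: n1:lead/t2/[s]
after 18 — deliver 2→0: n0:foll/t1/[-]
after 19 — deliver 3→1: ·

yes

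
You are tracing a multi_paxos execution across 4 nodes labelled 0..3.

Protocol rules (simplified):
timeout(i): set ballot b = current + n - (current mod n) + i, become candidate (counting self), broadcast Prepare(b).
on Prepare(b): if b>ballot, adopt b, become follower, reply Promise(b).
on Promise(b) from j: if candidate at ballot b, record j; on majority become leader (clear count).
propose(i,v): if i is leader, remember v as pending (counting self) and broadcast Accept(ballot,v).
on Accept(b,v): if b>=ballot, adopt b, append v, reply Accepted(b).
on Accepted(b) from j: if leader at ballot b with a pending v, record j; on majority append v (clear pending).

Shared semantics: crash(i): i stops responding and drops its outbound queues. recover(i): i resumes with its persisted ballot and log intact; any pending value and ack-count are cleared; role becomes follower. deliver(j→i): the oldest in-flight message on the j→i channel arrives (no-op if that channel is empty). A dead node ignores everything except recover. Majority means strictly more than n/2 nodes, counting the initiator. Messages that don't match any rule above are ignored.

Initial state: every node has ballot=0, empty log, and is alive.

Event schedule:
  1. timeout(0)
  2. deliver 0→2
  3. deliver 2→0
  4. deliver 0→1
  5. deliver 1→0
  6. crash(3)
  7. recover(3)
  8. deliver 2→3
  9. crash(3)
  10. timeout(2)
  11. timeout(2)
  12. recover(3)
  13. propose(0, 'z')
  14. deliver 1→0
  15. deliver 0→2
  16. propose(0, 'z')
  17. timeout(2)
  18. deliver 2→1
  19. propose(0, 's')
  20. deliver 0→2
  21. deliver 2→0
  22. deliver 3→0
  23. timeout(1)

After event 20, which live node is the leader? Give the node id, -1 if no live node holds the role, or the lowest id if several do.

0

step 1 timeout(0): 0={cand,b=4,log=-}
step 2 deliver 0→2: 2={foll,b=4,log=-}
step 3 deliver 2→0: —
step 4 deliver 0→1: 1={foll,b=4,log=-}
step 5 deliver 1→0: 0={lead,b=4,log=-}
step 6 crash(3): 3={✗foll,b=0,log=-}
step 7 recover(3): 3={foll,b=0,log=-}
step 8 deliver 2→3: —
step 9 crash(3): 3={✗foll,b=0,log=-}
step 10 timeout(2): 2={cand,b=10,log=-}
step 11 timeout(2): 2={cand,b=14,log=-}
step 12 recover(3): 3={foll,b=0,log=-}
step 13 propose(0,'z'): —
step 14 deliver 1→0: —
step 15 deliver 0→2: —
step 16 propose(0,'z'): —
step 17 timeout(2): 2={cand,b=18,log=-}
step 18 deliver 2→1: 1={foll,b=10,log=-}
step 19 propose(0,'s'): —
step 20 deliver 0→2: —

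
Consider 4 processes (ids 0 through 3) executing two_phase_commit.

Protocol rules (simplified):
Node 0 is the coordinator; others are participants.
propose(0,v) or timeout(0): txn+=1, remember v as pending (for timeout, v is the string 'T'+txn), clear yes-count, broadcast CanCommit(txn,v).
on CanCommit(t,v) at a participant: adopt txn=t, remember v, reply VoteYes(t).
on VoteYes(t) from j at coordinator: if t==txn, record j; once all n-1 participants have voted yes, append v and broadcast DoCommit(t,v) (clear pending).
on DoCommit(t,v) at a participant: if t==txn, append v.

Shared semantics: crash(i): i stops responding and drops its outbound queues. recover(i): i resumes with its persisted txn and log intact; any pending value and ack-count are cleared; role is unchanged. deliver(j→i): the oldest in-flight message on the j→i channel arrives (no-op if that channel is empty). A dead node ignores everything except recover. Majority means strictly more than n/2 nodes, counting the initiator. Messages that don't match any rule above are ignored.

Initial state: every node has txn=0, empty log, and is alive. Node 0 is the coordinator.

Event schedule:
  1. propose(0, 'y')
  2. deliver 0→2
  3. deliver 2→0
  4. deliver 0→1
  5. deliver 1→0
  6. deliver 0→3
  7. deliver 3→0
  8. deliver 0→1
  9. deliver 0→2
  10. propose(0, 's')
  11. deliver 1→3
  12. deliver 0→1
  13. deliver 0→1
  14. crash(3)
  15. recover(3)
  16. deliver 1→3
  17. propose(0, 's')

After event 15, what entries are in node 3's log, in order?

empty

after 1 — propose(0,'y'): n0:coor/t1/[-]
after 2 — deliver 0→2: n2:part/t1/[-]
after 3 — deliver 2→0: ·
after 4 — deliver 0→1: n1:part/t1/[-]
after 5 — deliver 1→0: ·
after 6 — deliver 0→3: n3:part/t1/[-]
after 7 — deliver 3→0: n0:coor/t1/[y]
after 8 — deliver 0→1: n1:part/t1/[y]
after 9 — deliver 0→2: n2:part/t1/[y]
after 10 — propose(0,'s'): n0:coor/t2/[y]
after 11 — deliver 1→3: ·
after 12 — deliver 0→1: n1:part/t2/[y]
after 13 — deliver 0→1: ·
after 14 — crash(3): n3:✗part/t1/[-]
after 15 — recover(3): n3:part/t1/[-]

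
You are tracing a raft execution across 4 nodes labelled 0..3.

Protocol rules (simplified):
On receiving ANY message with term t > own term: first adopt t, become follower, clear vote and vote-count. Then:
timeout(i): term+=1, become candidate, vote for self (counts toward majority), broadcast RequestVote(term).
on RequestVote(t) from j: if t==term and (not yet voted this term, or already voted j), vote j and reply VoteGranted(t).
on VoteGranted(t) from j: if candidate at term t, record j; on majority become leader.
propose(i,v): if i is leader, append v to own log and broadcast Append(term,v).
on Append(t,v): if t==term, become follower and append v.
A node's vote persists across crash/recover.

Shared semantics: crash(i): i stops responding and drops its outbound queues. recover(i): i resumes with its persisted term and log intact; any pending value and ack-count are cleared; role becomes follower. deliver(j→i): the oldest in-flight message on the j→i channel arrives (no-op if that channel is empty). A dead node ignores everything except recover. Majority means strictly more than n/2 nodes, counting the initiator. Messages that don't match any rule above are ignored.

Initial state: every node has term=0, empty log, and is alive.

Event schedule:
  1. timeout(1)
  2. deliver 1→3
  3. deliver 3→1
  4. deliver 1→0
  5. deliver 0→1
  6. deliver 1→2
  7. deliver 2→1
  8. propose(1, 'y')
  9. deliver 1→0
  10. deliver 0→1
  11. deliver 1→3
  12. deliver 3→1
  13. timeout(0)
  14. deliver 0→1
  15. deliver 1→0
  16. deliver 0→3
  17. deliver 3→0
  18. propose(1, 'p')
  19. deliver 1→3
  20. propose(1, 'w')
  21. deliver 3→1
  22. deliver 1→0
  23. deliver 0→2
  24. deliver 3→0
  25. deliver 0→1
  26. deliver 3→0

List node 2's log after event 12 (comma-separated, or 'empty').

empty

step 1 timeout(1): 1={cand,t=1,log=-}
step 2 deliver 1→3: 3={foll,t=1,log=-}
step 3 deliver 3→1: —
step 4 deliver 1→0: 0={foll,t=1,log=-}
step 5 deliver 0→1: 1={lead,t=1,log=-}
step 6 deliver 1→2: 2={foll,t=1,log=-}
step 7 deliver 2→1: —
step 8 propose(1,'y'): 1={lead,t=1,log=y}
step 9 deliver 1→0: 0={foll,t=1,log=y}
step 10 deliver 0→1: —
step 11 deliver 1→3: 3={foll,t=1,log=y}
step 12 deliver 3→1: —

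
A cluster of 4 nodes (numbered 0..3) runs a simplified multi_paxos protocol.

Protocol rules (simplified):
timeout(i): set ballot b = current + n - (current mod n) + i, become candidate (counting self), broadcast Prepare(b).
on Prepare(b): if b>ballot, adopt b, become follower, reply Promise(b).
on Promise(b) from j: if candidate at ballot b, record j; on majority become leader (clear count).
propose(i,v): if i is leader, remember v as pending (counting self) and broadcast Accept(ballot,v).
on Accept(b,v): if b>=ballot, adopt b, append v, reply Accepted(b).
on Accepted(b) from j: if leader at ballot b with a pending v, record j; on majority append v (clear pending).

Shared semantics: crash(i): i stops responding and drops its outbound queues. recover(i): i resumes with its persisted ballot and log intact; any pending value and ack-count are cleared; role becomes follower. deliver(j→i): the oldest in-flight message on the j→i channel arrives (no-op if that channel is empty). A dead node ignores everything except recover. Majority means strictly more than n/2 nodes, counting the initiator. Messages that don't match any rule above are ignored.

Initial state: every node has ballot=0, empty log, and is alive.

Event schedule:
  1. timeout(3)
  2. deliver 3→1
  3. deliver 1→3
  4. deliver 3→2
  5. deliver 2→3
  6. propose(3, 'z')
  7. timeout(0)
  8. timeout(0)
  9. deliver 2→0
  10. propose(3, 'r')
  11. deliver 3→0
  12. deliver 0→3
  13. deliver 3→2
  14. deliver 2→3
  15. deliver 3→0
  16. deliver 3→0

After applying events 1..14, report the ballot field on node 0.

8

after 1 — timeout(3): n3:cand/b7/[-]
after 2 — deliver 3→1: n1:foll/b7/[-]
after 3 — deliver 1→3: ·
after 4 — deliver 3→2: n2:foll/b7/[-]
after 5 — deliver 2→3: n3:lead/b7/[-]
after 6 — propose(3,'z'): ·
after 7 — timeout(0): n0:cand/b4/[-]
after 8 — timeout(0): n0:cand/b8/[-]
after 9 — deliver 2→0: ·
after 10 — propose(3,'r'): ·
after 11 — deliver 3→0: ·
after 12 — deliver 0→3: ·
after 13 — deliver 3→2: n2:foll/b7/[z]
after 14 — deliver 2→3: ·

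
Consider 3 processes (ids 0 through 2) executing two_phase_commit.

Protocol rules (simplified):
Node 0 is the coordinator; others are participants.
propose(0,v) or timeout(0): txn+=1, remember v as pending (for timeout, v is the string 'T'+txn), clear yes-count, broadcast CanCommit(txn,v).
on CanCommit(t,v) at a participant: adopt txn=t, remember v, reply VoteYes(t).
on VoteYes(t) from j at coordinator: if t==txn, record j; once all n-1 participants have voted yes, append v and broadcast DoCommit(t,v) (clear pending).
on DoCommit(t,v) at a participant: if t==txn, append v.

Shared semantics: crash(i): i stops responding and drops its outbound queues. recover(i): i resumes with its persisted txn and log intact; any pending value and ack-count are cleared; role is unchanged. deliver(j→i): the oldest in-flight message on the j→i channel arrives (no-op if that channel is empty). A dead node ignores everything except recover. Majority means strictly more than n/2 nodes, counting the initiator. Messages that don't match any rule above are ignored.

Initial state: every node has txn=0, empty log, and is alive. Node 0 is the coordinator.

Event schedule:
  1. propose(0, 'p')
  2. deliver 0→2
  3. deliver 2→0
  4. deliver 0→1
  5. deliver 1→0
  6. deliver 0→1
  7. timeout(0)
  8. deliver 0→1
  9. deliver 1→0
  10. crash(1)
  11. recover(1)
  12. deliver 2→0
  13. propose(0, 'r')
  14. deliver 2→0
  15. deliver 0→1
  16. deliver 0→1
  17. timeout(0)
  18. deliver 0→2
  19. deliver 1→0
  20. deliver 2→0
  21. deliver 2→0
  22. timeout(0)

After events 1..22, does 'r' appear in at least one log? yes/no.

no

[1] propose(0,'p') → N0(coor t1 [-])
[2] deliver 0→2 → N2(part t1 [-])
[3] deliver 2→0 → ∅
[4] deliver 0→1 → N1(part t1 [-])
[5] deliver 1→0 → N0(coor t1 [p])
[6] deliver 0→1 → N1(part t1 [p])
[7] timeout(0) → N0(coor t2 [p])
[8] deliver 0→1 → N1(part t2 [p])
[9] deliver 1→0 → ∅
[10] crash(1) → N1(✗part t2 [p])
[11] recover(1) → N1(part t2 [p])
[12] deliver 2→0 → ∅
[13] propose(0,'r') → N0(coor t3 [p])
[14] deliver 2→0 → ∅
[15] deliver 0→1 → N1(part t3 [p])
[16] deliver 0→1 → ∅
[17] timeout(0) → N0(coor t4 [p])
[18] deliver 0→2 → N2(part t1 [p])
[19] deliver 1→0 → ∅
[20] deliver 2→0 → ∅
[21] deliver 2→0 → ∅
[22] timeout(0) → N0(coor t5 [p])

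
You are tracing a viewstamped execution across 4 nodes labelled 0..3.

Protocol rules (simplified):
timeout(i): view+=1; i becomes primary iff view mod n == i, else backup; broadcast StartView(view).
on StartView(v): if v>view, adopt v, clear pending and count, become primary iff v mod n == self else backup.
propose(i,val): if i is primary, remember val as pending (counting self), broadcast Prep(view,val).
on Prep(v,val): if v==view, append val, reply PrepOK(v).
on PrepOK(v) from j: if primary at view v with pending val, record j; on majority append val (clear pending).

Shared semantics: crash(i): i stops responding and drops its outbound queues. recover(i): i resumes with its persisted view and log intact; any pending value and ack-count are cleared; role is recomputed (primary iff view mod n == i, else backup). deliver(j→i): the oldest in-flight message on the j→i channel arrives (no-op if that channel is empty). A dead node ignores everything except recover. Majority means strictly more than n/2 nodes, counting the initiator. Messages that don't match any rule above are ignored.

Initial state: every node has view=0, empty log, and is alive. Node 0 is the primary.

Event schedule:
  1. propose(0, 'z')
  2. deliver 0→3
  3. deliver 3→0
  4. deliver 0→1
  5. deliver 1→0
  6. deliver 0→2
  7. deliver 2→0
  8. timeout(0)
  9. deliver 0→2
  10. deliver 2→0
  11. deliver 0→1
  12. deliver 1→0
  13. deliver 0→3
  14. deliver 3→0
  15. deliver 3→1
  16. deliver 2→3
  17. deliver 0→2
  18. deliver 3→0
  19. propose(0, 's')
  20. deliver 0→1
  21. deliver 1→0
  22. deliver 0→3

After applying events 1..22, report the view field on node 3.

1

step 1 propose(0,'z'): —
step 2 deliver 0→3: 3={back,v=0,log=z}
step 3 deliver 3→0: —
step 4 deliver 0→1: 1={back,v=0,log=z}
step 5 deliver 1→0: 0={prim,v=0,log=z}
step 6 deliver 0→2: 2={back,v=0,log=z}
step 7 deliver 2→0: —
step 8 timeout(0): 0={back,v=1,log=z}
step 9 deliver 0→2: 2={back,v=1,log=z}
step 10 deliver 2→0: —
step 11 deliver 0→1: 1={prim,v=1,log=z}
step 12 deliver 1→0: —
step 13 deliver 0→3: 3={back,v=1,log=z}
step 14 deliver 3→0: —
step 15 deliver 3→1: —
step 16 deliver 2→3: —
step 17 deliver 0→2: —
step 18 deliver 3→0: —
step 19 propose(0,'s'): —
step 20 deliver 0→1: —
step 21 deliver 1→0: —
step 22 deliver 0→3: —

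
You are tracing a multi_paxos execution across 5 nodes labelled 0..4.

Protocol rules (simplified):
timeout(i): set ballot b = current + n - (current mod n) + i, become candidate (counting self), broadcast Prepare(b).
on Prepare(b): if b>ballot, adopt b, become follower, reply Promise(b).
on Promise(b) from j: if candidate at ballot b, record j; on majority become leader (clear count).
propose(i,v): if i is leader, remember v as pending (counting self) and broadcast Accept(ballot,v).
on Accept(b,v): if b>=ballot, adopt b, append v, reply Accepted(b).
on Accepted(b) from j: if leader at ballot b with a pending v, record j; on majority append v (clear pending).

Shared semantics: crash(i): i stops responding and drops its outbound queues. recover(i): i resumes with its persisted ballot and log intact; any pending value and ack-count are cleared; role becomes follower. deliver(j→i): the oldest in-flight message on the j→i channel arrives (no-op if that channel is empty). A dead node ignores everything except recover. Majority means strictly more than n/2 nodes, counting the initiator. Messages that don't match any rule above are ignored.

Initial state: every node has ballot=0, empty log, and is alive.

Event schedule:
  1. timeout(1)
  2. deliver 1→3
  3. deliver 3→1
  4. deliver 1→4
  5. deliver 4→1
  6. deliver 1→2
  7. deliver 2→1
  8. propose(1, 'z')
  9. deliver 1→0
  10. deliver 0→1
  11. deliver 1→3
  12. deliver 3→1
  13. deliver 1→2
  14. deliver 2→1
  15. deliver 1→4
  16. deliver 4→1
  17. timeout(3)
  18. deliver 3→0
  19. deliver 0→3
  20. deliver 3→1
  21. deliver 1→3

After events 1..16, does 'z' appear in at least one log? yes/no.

yes

step 1 timeout(1): 1={cand,b=6,log=-}
step 2 deliver 1→3: 3={foll,b=6,log=-}
step 3 deliver 3→1: —
step 4 deliver 1→4: 4={foll,b=6,log=-}
step 5 deliver 4→1: 1={lead,b=6,log=-}
step 6 deliver 1→2: 2={foll,b=6,log=-}
step 7 deliver 2→1: —
step 8 propose(1,'z'): —
step 9 deliver 1→0: 0={foll,b=6,log=-}
step 10 deliver 0→1: —
step 11 deliver 1→3: 3={foll,b=6,log=z}
step 12 deliver 3→1: —
step 13 deliver 1→2: 2={foll,b=6,log=z}
step 14 deliver 2→1: 1={lead,b=6,log=z}
step 15 deliver 1→4: 4={foll,b=6,log=z}
step 16 deliver 4→1: —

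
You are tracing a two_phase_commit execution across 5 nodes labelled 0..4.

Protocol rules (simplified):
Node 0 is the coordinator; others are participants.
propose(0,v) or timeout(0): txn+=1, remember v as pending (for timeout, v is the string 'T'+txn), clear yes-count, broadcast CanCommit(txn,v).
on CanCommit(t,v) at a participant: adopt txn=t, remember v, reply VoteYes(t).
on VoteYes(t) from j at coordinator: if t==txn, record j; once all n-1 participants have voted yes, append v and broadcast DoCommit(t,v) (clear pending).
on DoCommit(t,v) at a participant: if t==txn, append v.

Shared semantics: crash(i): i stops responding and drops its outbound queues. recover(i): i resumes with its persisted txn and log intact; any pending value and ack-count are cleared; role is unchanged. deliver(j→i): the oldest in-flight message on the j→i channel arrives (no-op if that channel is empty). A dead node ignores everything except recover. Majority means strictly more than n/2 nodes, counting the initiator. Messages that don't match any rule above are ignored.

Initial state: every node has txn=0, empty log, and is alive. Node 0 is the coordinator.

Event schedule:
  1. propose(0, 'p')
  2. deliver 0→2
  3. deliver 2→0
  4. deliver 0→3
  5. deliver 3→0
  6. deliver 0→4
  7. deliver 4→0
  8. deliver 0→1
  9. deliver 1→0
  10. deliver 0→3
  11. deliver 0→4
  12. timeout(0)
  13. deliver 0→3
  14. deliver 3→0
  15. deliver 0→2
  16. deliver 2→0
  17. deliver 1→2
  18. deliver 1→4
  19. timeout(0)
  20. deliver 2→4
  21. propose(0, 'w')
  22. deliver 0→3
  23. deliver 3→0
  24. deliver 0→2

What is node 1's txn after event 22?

e1 propose(0,'p'): 0[coor,t=1,-]
e2 deliver 0→2: 2[part,t=1,-]
e3 deliver 2→0: ·
e4 deliver 0→3: 3[part,t=1,-]
e5 deliver 3→0: ·
e6 deliver 0→4: 4[part,t=1,-]
e7 deliver 4→0: ·
e8 deliver 0→1: 1[part,t=1,-]
e9 deliver 1→0: 0[coor,t=1,p]
e10 deliver 0→3: 3[part,t=1,p]
e11 deliver 0→4: 4[part,t=1,p]
e12 timeout(0): 0[coor,t=2,p]
e13 deliver 0→3: 3[part,t=2,p]
e14 deliver 3→0: ·
e15 deliver 0→2: 2[part,t=1,p]
e16 deliver 2→0: ·
e17 deliver 1→2: ·
e18 deliver 1→4: ·
e19 timeout(0): 0[coor,t=3,p]
e20 deliver 2→4: ·
e21 propose(0,'w'): 0[coor,t=4,p]
e22 deliver 0→3: 3[part,t=3,p]

1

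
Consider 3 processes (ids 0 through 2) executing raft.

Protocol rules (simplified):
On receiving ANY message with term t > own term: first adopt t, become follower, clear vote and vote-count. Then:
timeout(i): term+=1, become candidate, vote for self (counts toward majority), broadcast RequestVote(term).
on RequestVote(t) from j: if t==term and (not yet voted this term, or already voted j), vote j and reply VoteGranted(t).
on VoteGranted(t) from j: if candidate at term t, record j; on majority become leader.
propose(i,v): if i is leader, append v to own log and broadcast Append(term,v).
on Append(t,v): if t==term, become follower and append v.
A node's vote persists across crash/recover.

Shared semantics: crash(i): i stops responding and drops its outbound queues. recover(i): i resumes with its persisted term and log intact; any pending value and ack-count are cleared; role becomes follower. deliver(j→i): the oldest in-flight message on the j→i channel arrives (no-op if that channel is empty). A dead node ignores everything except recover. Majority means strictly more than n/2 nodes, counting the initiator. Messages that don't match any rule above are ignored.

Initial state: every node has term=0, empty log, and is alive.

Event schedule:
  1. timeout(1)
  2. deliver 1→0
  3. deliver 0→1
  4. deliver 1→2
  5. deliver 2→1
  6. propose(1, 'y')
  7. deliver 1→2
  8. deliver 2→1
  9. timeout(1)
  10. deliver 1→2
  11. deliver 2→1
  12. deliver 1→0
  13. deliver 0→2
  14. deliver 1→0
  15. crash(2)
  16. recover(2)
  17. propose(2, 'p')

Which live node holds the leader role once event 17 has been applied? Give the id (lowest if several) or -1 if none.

after 1 — timeout(1): n1:cand/t1/[-]
after 2 — deliver 1→0: n0:foll/t1/[-]
after 3 — deliver 0→1: n1:lead/t1/[-]
after 4 — deliver 1→2: n2:foll/t1/[-]
after 5 — deliver 2→1: ·
after 6 — propose(1,'y'): n1:lead/t1/[y]
after 7 — deliver 1→2: n2:foll/t1/[y]
after 8 — deliver 2→1: ·
after 9 — timeout(1): n1:cand/t2/[y]
after 10 — deliver 1→2: n2:foll/t2/[y]
after 11 — deliver 2→1: n1:lead/t2/[y]
after 12 — deliver 1→0: n0:foll/t1/[y]
after 13 — deliver 0→2: ·
after 14 — deliver 1→0: n0:foll/t2/[y]
after 15 — crash(2): n2:✗foll/t2/[y]
after 16 — recover(2): n2:foll/t2/[y]
after 17 — propose(2,'p'): ·

1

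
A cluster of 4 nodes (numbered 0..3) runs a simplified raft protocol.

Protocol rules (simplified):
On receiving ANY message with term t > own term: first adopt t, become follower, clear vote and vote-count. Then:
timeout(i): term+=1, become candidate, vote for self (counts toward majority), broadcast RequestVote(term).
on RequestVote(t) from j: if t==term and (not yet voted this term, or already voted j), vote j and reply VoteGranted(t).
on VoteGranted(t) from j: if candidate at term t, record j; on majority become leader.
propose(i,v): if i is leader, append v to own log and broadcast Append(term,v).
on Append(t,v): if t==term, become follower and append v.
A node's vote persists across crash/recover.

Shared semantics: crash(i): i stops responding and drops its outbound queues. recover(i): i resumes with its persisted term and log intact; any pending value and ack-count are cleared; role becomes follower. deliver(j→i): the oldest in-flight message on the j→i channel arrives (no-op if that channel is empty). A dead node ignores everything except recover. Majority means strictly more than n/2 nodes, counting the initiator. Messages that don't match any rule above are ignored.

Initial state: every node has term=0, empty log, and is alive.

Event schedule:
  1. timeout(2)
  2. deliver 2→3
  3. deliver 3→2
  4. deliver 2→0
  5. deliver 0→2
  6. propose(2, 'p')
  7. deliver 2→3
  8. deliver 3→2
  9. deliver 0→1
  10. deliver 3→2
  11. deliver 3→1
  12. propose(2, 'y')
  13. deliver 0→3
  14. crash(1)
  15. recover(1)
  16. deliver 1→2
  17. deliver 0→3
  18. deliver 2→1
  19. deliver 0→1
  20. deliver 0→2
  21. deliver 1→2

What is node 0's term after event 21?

1

[1] timeout(2) → N2(cand t1 [-])
[2] deliver 2→3 → N3(foll t1 [-])
[3] deliver 3→2 → ∅
[4] deliver 2→0 → N0(foll t1 [-])
[5] deliver 0→2 → N2(lead t1 [-])
[6] propose(2,'p') → N2(lead t1 [p])
[7] deliver 2→3 → N3(foll t1 [p])
[8] deliver 3→2 → ∅
[9] deliver 0→1 → ∅
[10] deliver 3→2 → ∅
[11] deliver 3→1 → ∅
[12] propose(2,'y') → N2(lead t1 [p,y])
[13] deliver 0→3 → ∅
[14] crash(1) → N1(✗foll t0 [-])
[15] recover(1) → N1(foll t0 [-])
[16] deliver 1→2 → ∅
[17] deliver 0→3 → ∅
[18] deliver 2→1 → N1(foll t1 [-])
[19] deliver 0→1 → ∅
[20] deliver 0→2 → ∅
[21] deliver 1→2 → ∅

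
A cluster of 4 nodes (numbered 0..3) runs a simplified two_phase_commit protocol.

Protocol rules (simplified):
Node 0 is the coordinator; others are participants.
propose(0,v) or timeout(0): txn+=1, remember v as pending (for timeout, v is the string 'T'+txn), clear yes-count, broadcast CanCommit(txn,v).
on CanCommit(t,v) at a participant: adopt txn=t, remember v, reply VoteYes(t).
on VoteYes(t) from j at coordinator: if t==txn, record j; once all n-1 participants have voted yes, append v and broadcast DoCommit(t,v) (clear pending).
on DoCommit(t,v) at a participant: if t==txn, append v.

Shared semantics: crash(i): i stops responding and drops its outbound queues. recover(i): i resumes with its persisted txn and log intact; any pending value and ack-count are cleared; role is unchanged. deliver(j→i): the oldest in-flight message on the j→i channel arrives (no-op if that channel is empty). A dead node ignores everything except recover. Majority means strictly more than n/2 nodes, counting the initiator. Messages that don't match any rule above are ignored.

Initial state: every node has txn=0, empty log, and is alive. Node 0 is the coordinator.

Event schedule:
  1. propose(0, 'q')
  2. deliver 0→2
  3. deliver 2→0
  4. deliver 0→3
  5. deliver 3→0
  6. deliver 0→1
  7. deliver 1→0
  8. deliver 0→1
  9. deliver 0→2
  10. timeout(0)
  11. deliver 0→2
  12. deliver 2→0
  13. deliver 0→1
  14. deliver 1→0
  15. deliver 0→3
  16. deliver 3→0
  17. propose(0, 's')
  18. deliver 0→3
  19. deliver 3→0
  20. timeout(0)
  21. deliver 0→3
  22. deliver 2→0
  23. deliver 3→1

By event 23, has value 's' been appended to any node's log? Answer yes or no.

after 1 — propose(0,'q'): n0:coor/t1/[-]
after 2 — deliver 0→2: n2:part/t1/[-]
after 3 — deliver 2→0: ·
after 4 — deliver 0→3: n3:part/t1/[-]
after 5 — deliver 3→0: ·
after 6 — deliver 0→1: n1:part/t1/[-]
after 7 — deliver 1→0: n0:coor/t1/[q]
after 8 — deliver 0→1: n1:part/t1/[q]
after 9 — deliver 0→2: n2:part/t1/[q]
after 10 — timeout(0): n0:coor/t2/[q]
after 11 — deliver 0→2: n2:part/t2/[q]
after 12 — deliver 2→0: ·
after 13 — deliver 0→1: n1:part/t2/[q]
after 14 — deliver 1→0: ·
after 15 — deliver 0→3: n3:part/t1/[q]
after 16 — deliver 3→0: ·
after 17 — propose(0,'s'): n0:coor/t3/[q]
after 18 — deliver 0→3: n3:part/t2/[q]
after 19 — deliver 3→0: ·
after 20 — timeout(0): n0:coor/t4/[q]
after 21 — deliver 0→3: n3:part/t3/[q]
after 22 — deliver 2→0: ·
after 23 — deliver 3→1: ·

no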